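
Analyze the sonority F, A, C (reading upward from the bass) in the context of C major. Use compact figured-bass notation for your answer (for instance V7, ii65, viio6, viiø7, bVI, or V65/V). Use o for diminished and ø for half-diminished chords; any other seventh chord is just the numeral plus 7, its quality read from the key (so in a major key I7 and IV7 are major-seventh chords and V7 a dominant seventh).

Stacked in thirds the chord is F-A-C: a major triad on F.
F is scale degree 4 in C major, and a major triad on that degree is written IV.

IV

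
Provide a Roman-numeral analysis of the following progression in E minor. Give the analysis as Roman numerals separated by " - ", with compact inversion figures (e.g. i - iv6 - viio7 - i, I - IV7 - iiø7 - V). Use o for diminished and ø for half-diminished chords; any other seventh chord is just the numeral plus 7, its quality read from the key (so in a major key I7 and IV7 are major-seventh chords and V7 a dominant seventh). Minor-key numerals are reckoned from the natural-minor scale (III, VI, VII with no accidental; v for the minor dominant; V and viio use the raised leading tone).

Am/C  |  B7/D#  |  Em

iv6 - V65 - i

Am/C: minor triad on A = scale degree 4 → iv6.
B7/D# has root B, degree 5 in E minor, so V65.
Em: minor triad on E = scale degree 1 → i.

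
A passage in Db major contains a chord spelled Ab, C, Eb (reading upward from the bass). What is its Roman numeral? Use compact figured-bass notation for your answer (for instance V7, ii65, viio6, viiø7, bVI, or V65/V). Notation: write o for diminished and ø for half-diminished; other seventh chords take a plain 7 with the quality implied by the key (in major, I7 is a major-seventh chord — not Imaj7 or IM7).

V

The pitches Ab-C-Eb form a major triad rooted on Ab.
In Db major, Ab is the dominant; the diatonic major triad there is V.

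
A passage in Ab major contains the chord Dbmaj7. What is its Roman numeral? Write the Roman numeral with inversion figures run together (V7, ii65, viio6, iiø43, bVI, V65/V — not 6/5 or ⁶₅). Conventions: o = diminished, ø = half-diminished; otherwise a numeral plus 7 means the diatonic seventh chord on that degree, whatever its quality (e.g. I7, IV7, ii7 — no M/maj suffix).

Stacked in thirds the chord is Db-F-Ab-C: a major seventh chord on Db.
Db is scale degree 4 in Ab major, and a major seventh chord on that degree is written IV7.

IV7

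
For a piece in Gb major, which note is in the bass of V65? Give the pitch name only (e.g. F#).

V in Gb major has root Db; the chord is Db-F-Ab-Cb.
The figure 65 means first inversion — the third is in the bass.

F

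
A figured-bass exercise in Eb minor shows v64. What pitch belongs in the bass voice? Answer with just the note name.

F

v in Eb minor has root Bb; the chord is Bb-Db-F.
The figure 64 means second inversion — the fifth is in the bass.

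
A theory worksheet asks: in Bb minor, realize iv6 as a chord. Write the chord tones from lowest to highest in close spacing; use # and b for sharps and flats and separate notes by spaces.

The numeral's case and figure indicate a minor triad. In Bb minor its root, the subdominant, is Eb.
Stacking thirds from Eb gives Eb-Gb-Bb.
The figured bass 6 indicates first inversion, placing the third (Gb) in the bass: Gb-Bb-Eb.

Gb Bb Eb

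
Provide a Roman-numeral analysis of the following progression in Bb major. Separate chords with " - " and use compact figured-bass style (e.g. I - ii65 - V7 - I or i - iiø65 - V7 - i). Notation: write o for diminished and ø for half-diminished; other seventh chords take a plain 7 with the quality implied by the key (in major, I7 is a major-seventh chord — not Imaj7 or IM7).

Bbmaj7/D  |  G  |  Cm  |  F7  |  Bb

Bbmaj7/D: major seventh chord on Bb = scale degree 1 → I65.
G is the secondary dominant of ii (major triad on G): V/ii.
Cm: root C is the supertonic; minor triad there is ii.
F7 has root F, degree 5 in Bb major, so V7.
Bb: root Bb is the tonic; major triad there is I.

I65 - V/ii - ii - V7 - I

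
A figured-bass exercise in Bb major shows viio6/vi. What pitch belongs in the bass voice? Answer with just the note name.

A

The applied chord viio6/vi is rooted on F#: F#-A-C.
The figure 6 means first inversion — the third is in the bass.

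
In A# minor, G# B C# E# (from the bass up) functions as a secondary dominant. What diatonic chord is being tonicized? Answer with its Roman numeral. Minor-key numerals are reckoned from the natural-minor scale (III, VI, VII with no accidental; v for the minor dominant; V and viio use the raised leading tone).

VI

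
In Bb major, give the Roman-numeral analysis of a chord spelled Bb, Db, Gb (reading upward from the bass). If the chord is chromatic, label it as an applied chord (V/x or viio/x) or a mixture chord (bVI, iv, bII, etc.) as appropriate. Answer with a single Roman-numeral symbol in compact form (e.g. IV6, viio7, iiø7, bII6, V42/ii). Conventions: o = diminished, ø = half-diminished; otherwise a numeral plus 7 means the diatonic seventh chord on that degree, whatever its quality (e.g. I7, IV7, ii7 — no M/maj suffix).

bVI6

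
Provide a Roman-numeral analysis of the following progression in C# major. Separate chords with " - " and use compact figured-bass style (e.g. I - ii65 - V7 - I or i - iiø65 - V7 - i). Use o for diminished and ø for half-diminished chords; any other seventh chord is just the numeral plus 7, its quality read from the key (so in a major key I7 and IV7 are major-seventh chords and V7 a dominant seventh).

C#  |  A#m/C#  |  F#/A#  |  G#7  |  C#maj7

C#: root C# is the tonic; major triad there is I.
A#m/C# has root A#, degree 6 in C# major, so vi6.
F#/A# has root F#, degree 4 in C# major, so IV6.
G#7 has root G#, degree 5 in C# major, so V7.
C#maj7 has root C#, degree 1 in C# major, so I7.

I - vi6 - IV6 - V7 - I7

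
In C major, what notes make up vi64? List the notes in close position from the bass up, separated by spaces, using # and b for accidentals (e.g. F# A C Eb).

The numeral's case and figure indicate a minor triad. In C major its root, the submediant, is A.
That chord is spelled A-C-E.
The figured bass 64 indicates second inversion, placing the fifth (E) in the bass: E-A-C.

E A C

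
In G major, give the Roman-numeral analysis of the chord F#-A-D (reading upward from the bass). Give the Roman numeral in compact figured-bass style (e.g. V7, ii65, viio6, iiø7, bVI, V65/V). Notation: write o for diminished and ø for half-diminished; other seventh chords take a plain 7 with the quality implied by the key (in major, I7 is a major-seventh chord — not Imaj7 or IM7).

V6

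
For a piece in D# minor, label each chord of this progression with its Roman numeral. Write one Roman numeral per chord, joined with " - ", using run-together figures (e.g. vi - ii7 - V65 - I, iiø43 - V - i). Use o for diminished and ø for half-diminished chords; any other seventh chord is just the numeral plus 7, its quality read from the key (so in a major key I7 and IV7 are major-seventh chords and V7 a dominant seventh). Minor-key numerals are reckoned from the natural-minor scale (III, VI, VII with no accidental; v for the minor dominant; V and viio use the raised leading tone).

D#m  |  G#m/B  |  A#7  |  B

i - iv6 - V7 - VI

D#m: root D# is the tonic; minor triad there is i.
G#m/B has root G#, degree 4 in D# minor, so iv6.
A#7 has root A#, degree 5 in D# minor, so V7.
B: root B is the submediant; major triad there is VI.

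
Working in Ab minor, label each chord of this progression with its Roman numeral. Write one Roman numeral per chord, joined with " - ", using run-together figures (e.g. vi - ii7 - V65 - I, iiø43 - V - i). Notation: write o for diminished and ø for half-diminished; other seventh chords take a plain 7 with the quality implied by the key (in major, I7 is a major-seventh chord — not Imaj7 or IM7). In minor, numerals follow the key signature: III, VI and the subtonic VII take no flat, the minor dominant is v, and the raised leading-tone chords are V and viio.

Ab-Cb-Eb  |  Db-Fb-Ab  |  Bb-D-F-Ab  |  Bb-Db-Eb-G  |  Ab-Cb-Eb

Ab-Cb-Eb: root Ab is the tonic; minor triad there is i.
Db-Fb-Ab: root Db is the subdominant; minor triad there is iv.
Bb-D-F-Ab is the secondary dominant of V (dominant seventh chord on Bb): V7/V.
Bb-Db-Eb-G has root Eb, degree 5 in Ab minor, so V43.
Ab-Cb-Eb has root Ab, degree 1 in Ab minor, so i.

i - iv - V7/V - V43 - i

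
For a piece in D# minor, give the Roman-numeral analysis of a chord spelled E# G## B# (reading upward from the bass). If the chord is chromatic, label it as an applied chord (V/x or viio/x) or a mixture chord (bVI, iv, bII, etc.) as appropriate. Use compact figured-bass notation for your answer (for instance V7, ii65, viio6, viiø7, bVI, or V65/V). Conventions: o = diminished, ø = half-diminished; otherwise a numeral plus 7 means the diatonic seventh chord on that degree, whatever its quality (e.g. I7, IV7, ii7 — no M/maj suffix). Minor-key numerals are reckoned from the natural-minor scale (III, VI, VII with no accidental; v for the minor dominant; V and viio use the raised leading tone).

V/V

The pitches E#-G##-B# form a major triad rooted on E#.
E# is not a diatonic chord root with this quality in D# minor, but it lies a perfect fifth above A# (V), so the chord functions as an applied dominant of V.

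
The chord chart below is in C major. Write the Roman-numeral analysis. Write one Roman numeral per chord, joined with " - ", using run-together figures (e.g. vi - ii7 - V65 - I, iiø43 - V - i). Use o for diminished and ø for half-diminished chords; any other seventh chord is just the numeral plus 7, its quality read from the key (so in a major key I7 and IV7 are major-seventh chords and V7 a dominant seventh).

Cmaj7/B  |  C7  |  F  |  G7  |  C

Cmaj7/B has root C, degree 1 in C major, so I42.
C7: chromatic; C is V of IV, so V7/IV.
F: root F is the subdominant; major triad there is IV.
G7 has root G, degree 5 in C major, so V7.
C: major triad on C = scale degree 1 → I.

I42 - V7/IV - IV - V7 - I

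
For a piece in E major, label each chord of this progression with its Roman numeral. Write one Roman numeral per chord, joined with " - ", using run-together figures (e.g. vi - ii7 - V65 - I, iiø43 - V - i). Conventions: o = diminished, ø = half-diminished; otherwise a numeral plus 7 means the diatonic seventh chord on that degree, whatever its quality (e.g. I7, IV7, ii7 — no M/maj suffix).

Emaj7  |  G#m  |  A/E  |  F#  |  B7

Emaj7: root E is the tonic; major seventh chord there is I7.
G#m: root G# is the mediant; minor triad there is iii.
A/E: major triad on A = scale degree 4 → IV64.
F# is the secondary dominant of V (major triad on F#): V/V.
B7: root B is the dominant; dominant seventh chord there is V7.

I7 - iii - IV64 - V/V - V7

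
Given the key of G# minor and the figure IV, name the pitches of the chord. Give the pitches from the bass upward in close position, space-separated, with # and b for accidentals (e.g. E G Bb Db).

C# E# G#

IV is the major subdominant, borrowed from the parallel major. In G# minor that root is C#.
So the chord is C#-E#-G#.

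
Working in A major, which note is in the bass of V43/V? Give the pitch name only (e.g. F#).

F#

The applied chord V43/V is rooted on B: B-D#-F#-A.
The figure 43 means second inversion — the fifth is in the bass.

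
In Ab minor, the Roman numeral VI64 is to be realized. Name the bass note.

Cb

VI in Ab minor has root Fb; the chord is Fb-Ab-Cb.
The figure 64 means second inversion — the fifth is in the bass.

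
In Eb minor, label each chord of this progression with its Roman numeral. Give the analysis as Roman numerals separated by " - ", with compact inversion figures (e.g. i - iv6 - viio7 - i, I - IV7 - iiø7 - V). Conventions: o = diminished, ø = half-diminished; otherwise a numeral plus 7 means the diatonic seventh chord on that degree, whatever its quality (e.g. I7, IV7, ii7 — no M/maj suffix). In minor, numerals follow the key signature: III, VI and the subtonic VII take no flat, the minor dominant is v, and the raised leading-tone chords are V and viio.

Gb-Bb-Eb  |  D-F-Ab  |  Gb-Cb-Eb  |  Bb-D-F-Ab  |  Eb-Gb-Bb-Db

i6 - viio - VI64 - V7 - i7

Gb-Bb-Eb has root Eb, degree 1 in Eb minor, so i6.
D-F-Ab has root D, degree 7 in Eb minor, so viio.
Gb-Cb-Eb: root Cb is the submediant; major triad there is VI64.
Bb-D-F-Ab: dominant seventh chord on Bb = scale degree 5 → V7.
Eb-Gb-Bb-Db: root Eb is the tonic; minor seventh chord there is i7.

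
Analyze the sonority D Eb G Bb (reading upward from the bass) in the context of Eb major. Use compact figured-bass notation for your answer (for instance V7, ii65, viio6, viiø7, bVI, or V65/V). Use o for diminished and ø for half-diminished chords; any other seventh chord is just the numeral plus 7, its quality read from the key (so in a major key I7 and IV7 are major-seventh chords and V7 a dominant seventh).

The pitches Eb-G-Bb-D form a major seventh chord rooted on Eb.
In Eb major, Eb is the tonic; the diatonic major seventh chord there is I7.
With D in the bass the chord is in third inversion, so the figured bass is 42.

I42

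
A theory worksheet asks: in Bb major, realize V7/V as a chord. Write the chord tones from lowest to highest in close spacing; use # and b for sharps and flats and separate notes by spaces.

C E G Bb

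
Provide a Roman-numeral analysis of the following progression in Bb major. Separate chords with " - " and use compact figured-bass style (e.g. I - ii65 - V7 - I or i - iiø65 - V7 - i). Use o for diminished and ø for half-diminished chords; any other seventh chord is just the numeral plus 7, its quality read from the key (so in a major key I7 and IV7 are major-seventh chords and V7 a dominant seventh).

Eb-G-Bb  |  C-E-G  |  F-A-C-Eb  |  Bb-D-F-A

Eb-G-Bb: root Eb is the subdominant; major triad there is IV.
C-E-G: a major triad on C, the applied dominant of V → V/V.
F-A-C-Eb: root F is the dominant; dominant seventh chord there is V7.
Bb-D-F-A: major seventh chord on Bb = scale degree 1 → I7.

IV - V/V - V7 - I7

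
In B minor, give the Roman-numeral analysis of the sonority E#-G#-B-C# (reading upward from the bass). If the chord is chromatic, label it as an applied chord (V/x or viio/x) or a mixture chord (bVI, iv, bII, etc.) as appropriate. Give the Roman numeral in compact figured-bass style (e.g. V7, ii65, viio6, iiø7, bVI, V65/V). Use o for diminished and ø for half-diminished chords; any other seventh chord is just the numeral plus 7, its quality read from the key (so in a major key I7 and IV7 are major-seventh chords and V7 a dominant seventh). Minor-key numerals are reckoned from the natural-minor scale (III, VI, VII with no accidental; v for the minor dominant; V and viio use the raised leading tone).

V65/V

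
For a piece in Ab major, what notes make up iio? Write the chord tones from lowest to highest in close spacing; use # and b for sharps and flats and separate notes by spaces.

Bb Db Fb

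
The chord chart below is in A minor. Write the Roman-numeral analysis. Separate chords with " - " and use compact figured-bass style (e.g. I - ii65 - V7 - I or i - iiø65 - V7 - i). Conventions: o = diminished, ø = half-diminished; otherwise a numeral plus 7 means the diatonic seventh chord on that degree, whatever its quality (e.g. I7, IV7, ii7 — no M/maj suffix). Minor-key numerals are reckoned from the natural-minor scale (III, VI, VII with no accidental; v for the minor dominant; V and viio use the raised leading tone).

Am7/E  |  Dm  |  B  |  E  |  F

i43 - iv - V/V - V - VI

Am7/E has root A, degree 1 in A minor, so i43.
Dm: minor triad on D = scale degree 4 → iv.
B: a major triad on B, the applied dominant of V → V/V.
E: major triad on E = scale degree 5 → V.
F: root F is the submediant; major triad there is VI.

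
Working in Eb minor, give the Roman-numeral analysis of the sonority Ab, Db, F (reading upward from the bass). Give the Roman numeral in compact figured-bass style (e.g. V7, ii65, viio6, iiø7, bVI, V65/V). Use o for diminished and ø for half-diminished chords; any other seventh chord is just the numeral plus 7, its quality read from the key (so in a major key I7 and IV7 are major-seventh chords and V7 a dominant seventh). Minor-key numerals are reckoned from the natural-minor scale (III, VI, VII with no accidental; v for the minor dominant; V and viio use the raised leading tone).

Stacked in thirds the chord is Db-F-Ab: a major triad on Db.
Db is scale degree 7 in Eb minor, and a major triad on that degree is written VII.
With Ab in the bass the chord is in second inversion, so the figured bass is 64.

VII64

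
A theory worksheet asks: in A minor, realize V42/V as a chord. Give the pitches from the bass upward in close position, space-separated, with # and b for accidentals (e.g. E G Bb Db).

A B D# F#

V42/V is a secondary dominant — the dominant seventh of V. V in A minor is E, so the applied chord's root is B, a perfect fifth above.
Building a dominant seventh chord on B gives B-D#-F#-A.
With the 42 figure the chord is in third inversion; from the bass A upward in close position it reads A-B-D#-F#.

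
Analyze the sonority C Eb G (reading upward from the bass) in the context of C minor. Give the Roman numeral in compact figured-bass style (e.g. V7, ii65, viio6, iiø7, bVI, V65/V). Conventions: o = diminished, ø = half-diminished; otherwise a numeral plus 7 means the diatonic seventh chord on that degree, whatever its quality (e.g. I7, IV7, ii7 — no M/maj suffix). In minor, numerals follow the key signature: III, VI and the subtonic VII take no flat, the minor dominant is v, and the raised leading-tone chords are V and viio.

Stacked in thirds the chord is C-Eb-G: a minor triad on C.
In C minor, C is the tonic; the diatonic minor triad there is i.

i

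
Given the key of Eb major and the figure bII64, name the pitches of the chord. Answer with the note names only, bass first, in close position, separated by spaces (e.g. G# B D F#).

Cb Fb Ab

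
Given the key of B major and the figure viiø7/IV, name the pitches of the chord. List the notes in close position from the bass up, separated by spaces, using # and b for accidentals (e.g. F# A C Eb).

D# F# A C#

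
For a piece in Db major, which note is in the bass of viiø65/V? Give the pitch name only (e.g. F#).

Bb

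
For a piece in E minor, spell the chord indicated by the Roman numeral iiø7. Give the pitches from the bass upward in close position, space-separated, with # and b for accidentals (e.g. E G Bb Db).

F# A C E

The numeral's case and figure indicate a half-diminished seventh chord. In E minor its root, the second degree, is F#.
Stacking thirds from F# gives F#-A-C-E.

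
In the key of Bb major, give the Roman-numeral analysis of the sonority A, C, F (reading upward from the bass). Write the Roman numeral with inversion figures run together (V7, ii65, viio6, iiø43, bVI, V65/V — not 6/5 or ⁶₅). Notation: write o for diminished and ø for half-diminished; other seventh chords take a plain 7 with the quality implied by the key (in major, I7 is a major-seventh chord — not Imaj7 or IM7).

Stacked in thirds the chord is F-A-C: a major triad on F.
In Bb major, F is the dominant; the diatonic major triad there is V.
With A in the bass the chord is in first inversion, so the figured bass is 6.

V6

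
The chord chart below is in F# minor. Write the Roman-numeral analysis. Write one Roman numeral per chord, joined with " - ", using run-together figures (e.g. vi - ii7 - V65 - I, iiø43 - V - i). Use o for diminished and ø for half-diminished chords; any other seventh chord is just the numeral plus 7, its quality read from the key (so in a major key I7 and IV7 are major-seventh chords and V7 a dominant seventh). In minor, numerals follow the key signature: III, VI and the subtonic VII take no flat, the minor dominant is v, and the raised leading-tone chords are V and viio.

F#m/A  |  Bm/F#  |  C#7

i6 - iv64 - V7

F#m/A: minor triad on F# = scale degree 1 → i6.
Bm/F#: minor triad on B = scale degree 4 → iv64.
C#7: root C# is the dominant; dominant seventh chord there is V7.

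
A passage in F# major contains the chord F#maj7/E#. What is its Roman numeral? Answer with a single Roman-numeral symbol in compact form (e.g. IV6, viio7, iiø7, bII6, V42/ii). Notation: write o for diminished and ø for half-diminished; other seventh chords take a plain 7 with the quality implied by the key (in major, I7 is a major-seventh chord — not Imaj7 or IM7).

I42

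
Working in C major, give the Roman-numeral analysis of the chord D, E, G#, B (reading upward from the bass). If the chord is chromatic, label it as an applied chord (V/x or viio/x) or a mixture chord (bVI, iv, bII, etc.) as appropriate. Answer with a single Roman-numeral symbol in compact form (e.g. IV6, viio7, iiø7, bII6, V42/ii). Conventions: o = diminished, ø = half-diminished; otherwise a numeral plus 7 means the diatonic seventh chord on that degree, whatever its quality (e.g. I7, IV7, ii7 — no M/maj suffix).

V42/vi

Stacked in thirds the chord is E-G#-B-D: a dominant seventh chord on E.
E is not a diatonic chord root with this quality in C major, but it lies a perfect fifth above A (vi), so the chord functions as an applied dominant of vi.
With D in the bass the chord is in third inversion, so the figured bass is 42.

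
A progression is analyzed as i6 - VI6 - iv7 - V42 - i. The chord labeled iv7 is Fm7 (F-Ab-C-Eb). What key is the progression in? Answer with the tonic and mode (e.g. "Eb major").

C minor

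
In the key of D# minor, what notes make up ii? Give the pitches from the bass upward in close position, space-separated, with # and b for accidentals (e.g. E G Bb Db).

Scale degree 2 in D# minor is E#; here the chord built on it is altered to a minor triad. ii is the minor supertonic, borrowed from the parallel major (the Dorian ii).
So the chord is E#-G#-B#, a minor triad.

E# G# B#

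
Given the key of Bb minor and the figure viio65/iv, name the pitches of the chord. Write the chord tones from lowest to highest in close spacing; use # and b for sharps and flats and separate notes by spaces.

F Ab Cb D

viio65/iv is a secondary leading-tone chord. The target iv is Eb in Bb minor; the applied chord is rooted a semitone below, on D.
Building a fully diminished seventh chord on D gives D-F-Ab-Cb.
With the 65 figure the chord is in first inversion; from the bass F upward in close position it reads F-Ab-Cb-D.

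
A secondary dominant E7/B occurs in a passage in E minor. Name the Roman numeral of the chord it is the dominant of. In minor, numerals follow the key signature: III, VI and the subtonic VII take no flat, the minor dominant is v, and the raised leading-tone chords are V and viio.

iv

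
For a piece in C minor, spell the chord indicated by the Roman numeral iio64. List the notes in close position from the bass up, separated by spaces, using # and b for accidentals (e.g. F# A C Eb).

In C minor, the second degree is D, and the diatonic chord built there is a diminished triad.
That chord is spelled D-F-Ab.
With the 64 figure the chord is in second inversion; from the bass Ab upward in close position it reads Ab-D-F.

Ab D F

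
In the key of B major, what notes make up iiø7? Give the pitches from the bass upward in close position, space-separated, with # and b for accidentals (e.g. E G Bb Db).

C# E G B

iiø7 is the half-diminished supertonic seventh, borrowed from the parallel minor. In B major that root is C#.
So the chord is C#-E-G-B, a half-diminished seventh chord.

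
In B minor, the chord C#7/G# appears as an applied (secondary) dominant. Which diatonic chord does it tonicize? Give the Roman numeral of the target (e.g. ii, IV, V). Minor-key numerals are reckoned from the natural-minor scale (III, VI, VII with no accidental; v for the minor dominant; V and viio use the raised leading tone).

V

The chord is a dominant seventh chord on C#.
A dominant resolves down a perfect fifth: C# → F#. In B minor, F# is scale degree 5, i.e. V.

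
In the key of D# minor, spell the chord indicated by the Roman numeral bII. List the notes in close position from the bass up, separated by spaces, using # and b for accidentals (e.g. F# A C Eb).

E G# B

Scale degree 2 in D# minor is E#; lowering it a half step gives E. bII is the Neapolitan chord — a major triad on the lowered second degree.
So the chord is E-G#-B, a major triad.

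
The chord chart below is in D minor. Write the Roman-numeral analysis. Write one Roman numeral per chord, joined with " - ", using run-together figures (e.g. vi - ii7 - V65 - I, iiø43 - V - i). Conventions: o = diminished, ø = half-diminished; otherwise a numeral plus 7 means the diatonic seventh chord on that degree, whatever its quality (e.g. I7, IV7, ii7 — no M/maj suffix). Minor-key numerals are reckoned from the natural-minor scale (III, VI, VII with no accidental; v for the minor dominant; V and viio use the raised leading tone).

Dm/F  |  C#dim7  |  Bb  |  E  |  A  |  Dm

i6 - viio7 - VI - V/V - V - i

Dm/F: root D is the tonic; minor triad there is i6.
C#dim7: fully diminished seventh chord on C# = scale degree 7 → viio7.
Bb has root Bb, degree 6 in D minor, so VI.
E is the secondary dominant of V (major triad on E): V/V.
A: root A is the dominant; major triad there is V.
Dm has root D, degree 1 in D minor, so i.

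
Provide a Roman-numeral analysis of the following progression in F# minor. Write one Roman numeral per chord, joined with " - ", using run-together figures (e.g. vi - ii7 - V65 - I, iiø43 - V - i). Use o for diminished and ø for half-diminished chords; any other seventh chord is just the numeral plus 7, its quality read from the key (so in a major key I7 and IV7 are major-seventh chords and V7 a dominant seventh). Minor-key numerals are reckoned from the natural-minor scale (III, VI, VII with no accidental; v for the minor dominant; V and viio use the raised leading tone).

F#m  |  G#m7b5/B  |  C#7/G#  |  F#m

F#m: root F# is the tonic; minor triad there is i.
G#m7b5/B: root G# is the supertonic; half-diminished seventh chord there is iiø65.
C#7/G# has root C#, degree 5 in F# minor, so V43.
F#m: root F# is the tonic; minor triad there is i.

i - iiø65 - V43 - i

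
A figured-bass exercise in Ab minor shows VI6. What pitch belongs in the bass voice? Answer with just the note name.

VI in Ab minor has root Fb; the chord is Fb-Ab-Cb.
The figure 6 means first inversion — the third is in the bass.

Ab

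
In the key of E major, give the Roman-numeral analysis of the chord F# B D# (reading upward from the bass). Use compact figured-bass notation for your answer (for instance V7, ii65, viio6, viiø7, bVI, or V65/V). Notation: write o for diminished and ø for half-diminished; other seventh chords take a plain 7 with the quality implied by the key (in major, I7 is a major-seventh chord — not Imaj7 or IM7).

V64

Stacked in thirds the chord is B-D#-F#: a major triad on B.
B is scale degree 5 in E major, and a major triad on that degree is written V.
With F# in the bass the chord is in second inversion, so the figured bass is 64.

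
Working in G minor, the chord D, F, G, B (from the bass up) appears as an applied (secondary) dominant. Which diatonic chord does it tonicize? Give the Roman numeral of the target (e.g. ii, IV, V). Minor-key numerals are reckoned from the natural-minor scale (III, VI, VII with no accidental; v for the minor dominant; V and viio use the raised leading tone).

The chord is a dominant seventh chord on G.
A dominant resolves down a perfect fifth: G → C. In G minor, C is scale degree 4, i.e. iv.

iv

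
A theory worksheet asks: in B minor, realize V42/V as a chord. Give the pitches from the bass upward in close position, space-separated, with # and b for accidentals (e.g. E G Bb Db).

V42/V is a secondary dominant — the dominant seventh of V. V in B minor is F#, so the applied chord's root is C#, a perfect fifth above.
Building a dominant seventh chord on C# gives C#-E#-G#-B.
With the 42 figure the chord is in third inversion; from the bass B upward in close position it reads B-C#-E#-G#.

B C# E# G#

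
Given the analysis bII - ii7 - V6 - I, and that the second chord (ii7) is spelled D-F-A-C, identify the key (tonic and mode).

C major

The chord Dm7 is a minor seventh chord rooted on D; its label is ii7.
ii7 on D implies D is the supertonic; that puts the tonic at C, and the lowercase numeral fits major mode.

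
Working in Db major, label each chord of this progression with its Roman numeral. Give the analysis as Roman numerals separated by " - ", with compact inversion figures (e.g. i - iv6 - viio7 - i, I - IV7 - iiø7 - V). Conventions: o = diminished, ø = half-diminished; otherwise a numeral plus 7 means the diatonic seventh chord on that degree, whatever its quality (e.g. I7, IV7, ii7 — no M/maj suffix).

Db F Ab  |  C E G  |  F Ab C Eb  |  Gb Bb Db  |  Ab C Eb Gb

I - V/iii - iii7 - IV - V7

Db-F-Ab has root Db, degree 1 in Db major, so I.
C-E-G: a major triad on C, the applied dominant of iii → V/iii.
F-Ab-C-Eb: root F is the mediant; minor seventh chord there is iii7.
Gb-Bb-Db: major triad on Gb = scale degree 4 → IV.
Ab-C-Eb-Gb: root Ab is the dominant; dominant seventh chord there is V7.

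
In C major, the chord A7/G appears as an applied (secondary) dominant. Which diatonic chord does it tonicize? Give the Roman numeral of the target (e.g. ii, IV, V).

ii

The chord is a dominant seventh chord on A.
A dominant resolves down a perfect fifth: A → D. In C major, D is scale degree 2, i.e. ii.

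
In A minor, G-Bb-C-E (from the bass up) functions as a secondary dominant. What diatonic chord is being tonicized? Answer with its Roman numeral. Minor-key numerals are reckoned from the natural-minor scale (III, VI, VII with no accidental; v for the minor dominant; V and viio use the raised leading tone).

The chord is a dominant seventh chord on C.
A dominant resolves down a perfect fifth: C → F. In A minor, F is scale degree 6, i.e. VI.

VI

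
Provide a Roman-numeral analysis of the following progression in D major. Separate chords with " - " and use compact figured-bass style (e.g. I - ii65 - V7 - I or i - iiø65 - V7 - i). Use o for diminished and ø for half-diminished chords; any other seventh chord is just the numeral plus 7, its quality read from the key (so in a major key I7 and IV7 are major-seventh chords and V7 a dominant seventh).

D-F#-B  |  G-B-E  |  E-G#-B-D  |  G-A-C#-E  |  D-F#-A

D-F#-B: root B is the submediant; minor triad there is vi6.
G-B-E has root E, degree 2 in D major, so ii6.
E-G#-B-D is the secondary dominant of V (dominant seventh chord on E): V7/V.
G-A-C#-E: root A is the dominant; dominant seventh chord there is V42.
D-F#-A: major triad on D = scale degree 1 → I.

vi6 - ii6 - V7/V - V42 - I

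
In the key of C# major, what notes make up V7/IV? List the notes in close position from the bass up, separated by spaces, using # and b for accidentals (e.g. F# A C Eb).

C# E# G# B

V7/IV is a secondary dominant — the dominant seventh of IV. IV in C# major is F#, so the applied chord's root is C#, a perfect fifth above.
Building a dominant seventh chord on C# gives C#-E#-G#-B.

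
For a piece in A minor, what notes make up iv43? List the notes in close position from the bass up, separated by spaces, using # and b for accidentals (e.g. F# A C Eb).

A C D F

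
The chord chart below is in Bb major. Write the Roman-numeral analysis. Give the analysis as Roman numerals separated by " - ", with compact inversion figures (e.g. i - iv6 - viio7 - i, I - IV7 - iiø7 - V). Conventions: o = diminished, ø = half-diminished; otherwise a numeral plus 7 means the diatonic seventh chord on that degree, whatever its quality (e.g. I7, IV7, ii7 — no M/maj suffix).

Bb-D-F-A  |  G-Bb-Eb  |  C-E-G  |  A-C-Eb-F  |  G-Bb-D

Bb-D-F-A: major seventh chord on Bb = scale degree 1 → I7.
G-Bb-Eb has root Eb, degree 4 in Bb major, so IV6.
C-E-G: a major triad on C, the applied dominant of V → V/V.
A-C-Eb-F: root F is the dominant; dominant seventh chord there is V65.
G-Bb-D: root G is the submediant; minor triad there is vi.

I7 - IV6 - V/V - V65 - vi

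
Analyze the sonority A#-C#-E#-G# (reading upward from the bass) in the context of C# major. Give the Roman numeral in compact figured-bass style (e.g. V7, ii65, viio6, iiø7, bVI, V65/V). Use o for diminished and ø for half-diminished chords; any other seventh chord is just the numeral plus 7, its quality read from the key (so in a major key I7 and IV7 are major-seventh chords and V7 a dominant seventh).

vi7

Stacked in thirds the chord is A#-C#-E#-G#: a minor seventh chord on A#.
A# is scale degree 6 in C# major, and a minor seventh chord on that degree is written vi7.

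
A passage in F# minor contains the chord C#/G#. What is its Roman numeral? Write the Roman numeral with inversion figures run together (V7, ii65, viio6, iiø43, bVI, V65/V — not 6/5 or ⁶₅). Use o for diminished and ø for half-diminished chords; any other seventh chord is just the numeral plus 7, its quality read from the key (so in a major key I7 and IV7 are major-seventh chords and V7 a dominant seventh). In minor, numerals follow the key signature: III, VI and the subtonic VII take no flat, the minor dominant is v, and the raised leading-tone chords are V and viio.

The pitches C#-E#-G# form a major triad rooted on C#.
In F# minor, C# is the dominant; the diatonic major triad there is V.
With G# in the bass the chord is in second inversion, so the figured bass is 64.

V64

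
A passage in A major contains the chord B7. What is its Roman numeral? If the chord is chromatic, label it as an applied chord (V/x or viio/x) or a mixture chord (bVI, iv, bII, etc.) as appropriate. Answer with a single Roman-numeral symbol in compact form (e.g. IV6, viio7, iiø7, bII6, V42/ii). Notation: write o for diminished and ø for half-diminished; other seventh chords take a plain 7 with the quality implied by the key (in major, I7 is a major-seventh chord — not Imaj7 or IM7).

V7/V

Stacked in thirds the chord is B-D#-F#-A: a dominant seventh chord on B.
B is not a diatonic chord root with this quality in A major, but it lies a perfect fifth above E (V), so the chord functions as an applied dominant of V.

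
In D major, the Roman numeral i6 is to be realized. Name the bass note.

i in D major has root D; the chord is D-F-A.
The figure 6 means first inversion — the third is in the bass.

F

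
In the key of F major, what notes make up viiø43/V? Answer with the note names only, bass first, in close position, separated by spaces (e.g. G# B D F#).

viiø43/V is a secondary leading-tone chord. The target V is C in F major; the applied chord is rooted a semitone below, on B.
Building a half-diminished seventh chord on B gives B-D-F-A.
The figured bass 43 indicates second inversion, placing the fifth (F) in the bass: F-A-B-D.

F A B D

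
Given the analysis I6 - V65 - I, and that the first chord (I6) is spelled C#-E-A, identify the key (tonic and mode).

A major

The anchor chord is a major triad on A, labeled I6.
If A is scale degree 1 and the mode makes that degree carry a major triad, the tonic is A and the mode is major.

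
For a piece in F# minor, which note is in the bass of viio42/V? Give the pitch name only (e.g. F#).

A

The applied chord viio42/V is rooted on B#: B#-D#-F#-A.
The figure 42 means third inversion — the seventh is in the bass.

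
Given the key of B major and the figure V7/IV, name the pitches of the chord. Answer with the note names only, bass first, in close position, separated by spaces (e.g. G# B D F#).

V7/IV is a secondary dominant — the dominant seventh of IV. IV in B major is E, so the applied chord's root is B, a perfect fifth above.
Building a dominant seventh chord on B gives B-D#-F#-A.

B D# F# A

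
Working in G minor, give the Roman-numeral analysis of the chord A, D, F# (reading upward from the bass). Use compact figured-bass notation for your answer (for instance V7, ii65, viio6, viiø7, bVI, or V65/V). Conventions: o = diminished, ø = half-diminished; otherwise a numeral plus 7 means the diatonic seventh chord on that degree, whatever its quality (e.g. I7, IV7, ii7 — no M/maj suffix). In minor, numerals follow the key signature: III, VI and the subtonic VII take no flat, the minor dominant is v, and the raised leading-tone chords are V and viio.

V64

Stacked in thirds the chord is D-F#-A: a major triad on D.
D is scale degree 5 in G minor, and a major triad on that degree is written V.
With A in the bass the chord is in second inversion, so the figured bass is 64.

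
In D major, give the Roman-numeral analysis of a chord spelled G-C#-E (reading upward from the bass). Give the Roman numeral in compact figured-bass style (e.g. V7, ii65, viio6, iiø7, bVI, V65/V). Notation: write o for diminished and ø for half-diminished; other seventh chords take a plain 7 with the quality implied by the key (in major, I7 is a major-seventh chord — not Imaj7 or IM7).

viio64

Stacked in thirds the chord is C#-E-G: a diminished triad on C#.
In D major, C# is the leading tone; the diatonic diminished triad there is viio.
With G in the bass the chord is in second inversion, so the figured bass is 64.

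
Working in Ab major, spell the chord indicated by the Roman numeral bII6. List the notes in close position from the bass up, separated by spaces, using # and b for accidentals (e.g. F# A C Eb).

Scale degree 2 in Ab major is Bb; lowering it a half step gives Bbb. bII6 is the Neapolitan sixth — a major triad on the lowered second degree, here in its customary first inversion.
So the chord is Bbb-Db-Fb.
With the 6 figure the chord is in first inversion; from the bass Db upward in close position it reads Db-Fb-Bbb.

Db Fb Bbb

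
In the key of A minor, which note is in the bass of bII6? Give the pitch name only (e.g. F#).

bII in A minor has root Bb; the chord is Bb-D-F.
The figure 6 means first inversion — the third is in the bass.

D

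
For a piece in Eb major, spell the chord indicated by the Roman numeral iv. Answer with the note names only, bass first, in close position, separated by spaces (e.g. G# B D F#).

Ab Cb Eb

Scale degree 4 in Eb major is Ab; here the chord built on it is altered to a minor triad. iv is the minor subdominant, borrowed from the parallel minor.
So the chord is Ab-Cb-Eb, a minor triad.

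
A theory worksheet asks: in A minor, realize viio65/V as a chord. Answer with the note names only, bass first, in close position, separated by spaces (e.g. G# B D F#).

viio65/V is a secondary leading-tone chord. The target V is E in A minor; the applied chord is rooted a semitone below, on D#.
Building a fully diminished seventh chord on D# gives D#-F#-A-C.
The figured bass 65 indicates first inversion, placing the third (F#) in the bass: F#-A-C-D#.

F# A C D#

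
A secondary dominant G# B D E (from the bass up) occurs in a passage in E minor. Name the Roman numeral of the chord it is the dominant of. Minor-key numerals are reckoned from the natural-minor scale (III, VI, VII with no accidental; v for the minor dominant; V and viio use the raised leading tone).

iv

The chord is a dominant seventh chord on E.
A dominant resolves down a perfect fifth: E → A. In E minor, A is scale degree 4, i.e. iv.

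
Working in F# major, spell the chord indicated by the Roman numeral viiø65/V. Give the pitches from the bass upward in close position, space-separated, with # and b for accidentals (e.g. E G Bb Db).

viiø65/V is a secondary leading-tone chord. The target V is C# in F# major; the applied chord is rooted a semitone below, on B#.
Building a half-diminished seventh chord on B# gives B#-D#-F#-A#.
With the 65 figure the chord is in first inversion; from the bass D# upward in close position it reads D#-F#-A#-B#.

D# F# A# B#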